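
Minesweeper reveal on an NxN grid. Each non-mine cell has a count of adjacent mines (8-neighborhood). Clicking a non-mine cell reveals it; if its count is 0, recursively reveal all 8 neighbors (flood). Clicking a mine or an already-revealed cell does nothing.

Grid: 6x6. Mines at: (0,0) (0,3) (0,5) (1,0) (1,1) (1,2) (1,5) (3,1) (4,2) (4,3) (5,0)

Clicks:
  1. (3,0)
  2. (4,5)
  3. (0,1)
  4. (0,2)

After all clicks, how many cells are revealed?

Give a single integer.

Answer: 11

Derivation:
Click 1 (3,0) count=1: revealed 1 new [(3,0)] -> total=1
Click 2 (4,5) count=0: revealed 8 new [(2,4) (2,5) (3,4) (3,5) (4,4) (4,5) (5,4) (5,5)] -> total=9
Click 3 (0,1) count=4: revealed 1 new [(0,1)] -> total=10
Click 4 (0,2) count=3: revealed 1 new [(0,2)] -> total=11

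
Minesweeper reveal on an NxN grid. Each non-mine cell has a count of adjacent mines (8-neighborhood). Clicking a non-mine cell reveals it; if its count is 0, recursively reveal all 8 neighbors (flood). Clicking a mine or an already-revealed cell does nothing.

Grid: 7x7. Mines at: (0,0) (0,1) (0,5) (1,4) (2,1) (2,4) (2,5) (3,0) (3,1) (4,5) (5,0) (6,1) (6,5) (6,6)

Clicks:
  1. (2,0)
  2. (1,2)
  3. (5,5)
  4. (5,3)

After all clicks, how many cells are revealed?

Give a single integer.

Answer: 15

Derivation:
Click 1 (2,0) count=3: revealed 1 new [(2,0)] -> total=1
Click 2 (1,2) count=2: revealed 1 new [(1,2)] -> total=2
Click 3 (5,5) count=3: revealed 1 new [(5,5)] -> total=3
Click 4 (5,3) count=0: revealed 12 new [(3,2) (3,3) (3,4) (4,2) (4,3) (4,4) (5,2) (5,3) (5,4) (6,2) (6,3) (6,4)] -> total=15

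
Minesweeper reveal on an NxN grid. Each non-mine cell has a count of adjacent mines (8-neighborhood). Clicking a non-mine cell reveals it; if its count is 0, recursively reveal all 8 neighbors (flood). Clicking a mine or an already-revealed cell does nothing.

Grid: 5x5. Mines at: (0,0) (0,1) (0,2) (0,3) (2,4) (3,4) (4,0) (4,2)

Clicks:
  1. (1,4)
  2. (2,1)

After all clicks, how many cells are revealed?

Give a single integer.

Click 1 (1,4) count=2: revealed 1 new [(1,4)] -> total=1
Click 2 (2,1) count=0: revealed 12 new [(1,0) (1,1) (1,2) (1,3) (2,0) (2,1) (2,2) (2,3) (3,0) (3,1) (3,2) (3,3)] -> total=13

Answer: 13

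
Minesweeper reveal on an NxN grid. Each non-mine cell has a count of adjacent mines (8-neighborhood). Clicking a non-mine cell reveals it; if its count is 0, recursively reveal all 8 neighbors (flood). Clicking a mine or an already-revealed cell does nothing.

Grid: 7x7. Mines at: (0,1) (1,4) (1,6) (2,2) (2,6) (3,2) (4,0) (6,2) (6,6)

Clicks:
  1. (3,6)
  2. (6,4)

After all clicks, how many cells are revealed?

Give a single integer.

Click 1 (3,6) count=1: revealed 1 new [(3,6)] -> total=1
Click 2 (6,4) count=0: revealed 17 new [(2,3) (2,4) (2,5) (3,3) (3,4) (3,5) (4,3) (4,4) (4,5) (4,6) (5,3) (5,4) (5,5) (5,6) (6,3) (6,4) (6,5)] -> total=18

Answer: 18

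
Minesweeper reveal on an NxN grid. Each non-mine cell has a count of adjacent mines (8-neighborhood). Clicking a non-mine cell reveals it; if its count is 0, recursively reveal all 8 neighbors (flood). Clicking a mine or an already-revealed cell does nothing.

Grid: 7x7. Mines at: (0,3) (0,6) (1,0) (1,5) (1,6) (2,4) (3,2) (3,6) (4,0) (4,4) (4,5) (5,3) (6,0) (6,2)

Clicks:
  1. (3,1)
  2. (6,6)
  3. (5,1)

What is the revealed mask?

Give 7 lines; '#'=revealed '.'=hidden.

Click 1 (3,1) count=2: revealed 1 new [(3,1)] -> total=1
Click 2 (6,6) count=0: revealed 6 new [(5,4) (5,5) (5,6) (6,4) (6,5) (6,6)] -> total=7
Click 3 (5,1) count=3: revealed 1 new [(5,1)] -> total=8

Answer: .......
.......
.......
.#.....
.......
.#..###
....###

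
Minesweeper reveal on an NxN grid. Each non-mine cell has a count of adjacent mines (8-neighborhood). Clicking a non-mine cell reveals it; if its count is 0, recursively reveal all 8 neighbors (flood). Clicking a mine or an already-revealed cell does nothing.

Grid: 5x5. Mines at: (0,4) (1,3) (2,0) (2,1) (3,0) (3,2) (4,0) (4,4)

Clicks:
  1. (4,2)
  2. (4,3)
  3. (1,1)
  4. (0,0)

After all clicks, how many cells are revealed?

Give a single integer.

Answer: 8

Derivation:
Click 1 (4,2) count=1: revealed 1 new [(4,2)] -> total=1
Click 2 (4,3) count=2: revealed 1 new [(4,3)] -> total=2
Click 3 (1,1) count=2: revealed 1 new [(1,1)] -> total=3
Click 4 (0,0) count=0: revealed 5 new [(0,0) (0,1) (0,2) (1,0) (1,2)] -> total=8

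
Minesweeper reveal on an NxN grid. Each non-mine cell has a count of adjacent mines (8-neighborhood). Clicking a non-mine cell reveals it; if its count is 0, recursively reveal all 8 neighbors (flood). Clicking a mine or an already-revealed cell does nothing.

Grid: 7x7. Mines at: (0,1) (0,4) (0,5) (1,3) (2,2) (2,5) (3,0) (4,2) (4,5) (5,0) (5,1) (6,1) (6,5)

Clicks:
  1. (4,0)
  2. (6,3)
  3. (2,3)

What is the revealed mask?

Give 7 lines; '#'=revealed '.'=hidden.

Answer: .......
.......
...#...
.......
#......
..###..
..###..

Derivation:
Click 1 (4,0) count=3: revealed 1 new [(4,0)] -> total=1
Click 2 (6,3) count=0: revealed 6 new [(5,2) (5,3) (5,4) (6,2) (6,3) (6,4)] -> total=7
Click 3 (2,3) count=2: revealed 1 new [(2,3)] -> total=8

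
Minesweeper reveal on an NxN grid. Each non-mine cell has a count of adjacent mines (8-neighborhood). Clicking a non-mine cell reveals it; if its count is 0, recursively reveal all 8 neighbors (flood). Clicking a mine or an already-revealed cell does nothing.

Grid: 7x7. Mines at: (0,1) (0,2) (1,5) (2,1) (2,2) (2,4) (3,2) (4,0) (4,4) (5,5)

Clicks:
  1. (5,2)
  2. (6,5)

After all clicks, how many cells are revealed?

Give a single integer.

Answer: 14

Derivation:
Click 1 (5,2) count=0: revealed 13 new [(4,1) (4,2) (4,3) (5,0) (5,1) (5,2) (5,3) (5,4) (6,0) (6,1) (6,2) (6,3) (6,4)] -> total=13
Click 2 (6,5) count=1: revealed 1 new [(6,5)] -> total=14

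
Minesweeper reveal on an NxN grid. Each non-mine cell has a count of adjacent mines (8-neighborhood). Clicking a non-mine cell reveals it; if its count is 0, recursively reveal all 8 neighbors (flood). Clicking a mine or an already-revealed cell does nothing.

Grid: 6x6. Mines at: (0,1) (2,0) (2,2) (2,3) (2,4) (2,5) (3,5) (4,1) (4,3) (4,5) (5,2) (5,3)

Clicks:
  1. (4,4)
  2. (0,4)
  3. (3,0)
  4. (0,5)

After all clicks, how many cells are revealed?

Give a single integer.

Click 1 (4,4) count=4: revealed 1 new [(4,4)] -> total=1
Click 2 (0,4) count=0: revealed 8 new [(0,2) (0,3) (0,4) (0,5) (1,2) (1,3) (1,4) (1,5)] -> total=9
Click 3 (3,0) count=2: revealed 1 new [(3,0)] -> total=10
Click 4 (0,5) count=0: revealed 0 new [(none)] -> total=10

Answer: 10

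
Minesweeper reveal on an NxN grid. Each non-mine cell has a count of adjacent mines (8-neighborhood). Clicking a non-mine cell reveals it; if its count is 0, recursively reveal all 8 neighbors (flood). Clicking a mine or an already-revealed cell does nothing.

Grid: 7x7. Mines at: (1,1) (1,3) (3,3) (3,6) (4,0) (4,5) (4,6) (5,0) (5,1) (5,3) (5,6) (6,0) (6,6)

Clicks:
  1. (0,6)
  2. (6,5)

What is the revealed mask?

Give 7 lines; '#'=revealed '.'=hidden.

Answer: ....###
....###
....###
.......
.......
.......
.....#.

Derivation:
Click 1 (0,6) count=0: revealed 9 new [(0,4) (0,5) (0,6) (1,4) (1,5) (1,6) (2,4) (2,5) (2,6)] -> total=9
Click 2 (6,5) count=2: revealed 1 new [(6,5)] -> total=10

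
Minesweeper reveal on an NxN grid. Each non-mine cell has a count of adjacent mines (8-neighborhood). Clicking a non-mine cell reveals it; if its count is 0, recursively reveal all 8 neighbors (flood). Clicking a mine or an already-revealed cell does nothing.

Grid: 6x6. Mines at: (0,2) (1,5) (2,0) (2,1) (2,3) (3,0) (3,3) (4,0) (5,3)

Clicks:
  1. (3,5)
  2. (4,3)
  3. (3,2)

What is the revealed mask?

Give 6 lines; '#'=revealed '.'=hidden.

Answer: ......
......
....##
..#.##
...###
....##

Derivation:
Click 1 (3,5) count=0: revealed 8 new [(2,4) (2,5) (3,4) (3,5) (4,4) (4,5) (5,4) (5,5)] -> total=8
Click 2 (4,3) count=2: revealed 1 new [(4,3)] -> total=9
Click 3 (3,2) count=3: revealed 1 new [(3,2)] -> total=10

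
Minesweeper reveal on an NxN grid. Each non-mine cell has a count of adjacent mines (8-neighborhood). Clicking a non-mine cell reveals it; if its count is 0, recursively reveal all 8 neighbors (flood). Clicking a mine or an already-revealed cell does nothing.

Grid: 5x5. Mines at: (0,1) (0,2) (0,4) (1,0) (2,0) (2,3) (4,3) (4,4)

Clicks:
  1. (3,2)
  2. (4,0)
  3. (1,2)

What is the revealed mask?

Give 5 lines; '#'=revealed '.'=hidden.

Answer: .....
..#..
.....
###..
###..

Derivation:
Click 1 (3,2) count=2: revealed 1 new [(3,2)] -> total=1
Click 2 (4,0) count=0: revealed 5 new [(3,0) (3,1) (4,0) (4,1) (4,2)] -> total=6
Click 3 (1,2) count=3: revealed 1 new [(1,2)] -> total=7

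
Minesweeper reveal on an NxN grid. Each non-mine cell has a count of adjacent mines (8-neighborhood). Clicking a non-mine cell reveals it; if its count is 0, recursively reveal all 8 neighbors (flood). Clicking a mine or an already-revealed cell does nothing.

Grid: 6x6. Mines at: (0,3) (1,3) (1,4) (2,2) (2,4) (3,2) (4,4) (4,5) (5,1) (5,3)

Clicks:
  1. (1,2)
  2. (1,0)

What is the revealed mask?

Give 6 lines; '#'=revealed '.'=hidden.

Answer: ###...
###...
##....
##....
##....
......

Derivation:
Click 1 (1,2) count=3: revealed 1 new [(1,2)] -> total=1
Click 2 (1,0) count=0: revealed 11 new [(0,0) (0,1) (0,2) (1,0) (1,1) (2,0) (2,1) (3,0) (3,1) (4,0) (4,1)] -> total=12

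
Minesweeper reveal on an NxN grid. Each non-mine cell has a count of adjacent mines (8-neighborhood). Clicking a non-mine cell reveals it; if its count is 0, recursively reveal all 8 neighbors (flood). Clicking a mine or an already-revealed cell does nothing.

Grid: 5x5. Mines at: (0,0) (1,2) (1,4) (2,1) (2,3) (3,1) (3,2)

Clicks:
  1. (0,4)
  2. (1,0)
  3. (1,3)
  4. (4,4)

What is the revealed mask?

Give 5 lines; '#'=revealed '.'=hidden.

Click 1 (0,4) count=1: revealed 1 new [(0,4)] -> total=1
Click 2 (1,0) count=2: revealed 1 new [(1,0)] -> total=2
Click 3 (1,3) count=3: revealed 1 new [(1,3)] -> total=3
Click 4 (4,4) count=0: revealed 4 new [(3,3) (3,4) (4,3) (4,4)] -> total=7

Answer: ....#
#..#.
.....
...##
...##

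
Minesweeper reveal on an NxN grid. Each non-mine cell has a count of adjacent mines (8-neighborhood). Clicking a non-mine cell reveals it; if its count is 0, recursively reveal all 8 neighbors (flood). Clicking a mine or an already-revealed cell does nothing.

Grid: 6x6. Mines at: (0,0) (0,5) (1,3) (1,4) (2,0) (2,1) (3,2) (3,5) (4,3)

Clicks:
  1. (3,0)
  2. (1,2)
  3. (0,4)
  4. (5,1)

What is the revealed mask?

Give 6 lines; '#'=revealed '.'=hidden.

Click 1 (3,0) count=2: revealed 1 new [(3,0)] -> total=1
Click 2 (1,2) count=2: revealed 1 new [(1,2)] -> total=2
Click 3 (0,4) count=3: revealed 1 new [(0,4)] -> total=3
Click 4 (5,1) count=0: revealed 7 new [(3,1) (4,0) (4,1) (4,2) (5,0) (5,1) (5,2)] -> total=10

Answer: ....#.
..#...
......
##....
###...
###...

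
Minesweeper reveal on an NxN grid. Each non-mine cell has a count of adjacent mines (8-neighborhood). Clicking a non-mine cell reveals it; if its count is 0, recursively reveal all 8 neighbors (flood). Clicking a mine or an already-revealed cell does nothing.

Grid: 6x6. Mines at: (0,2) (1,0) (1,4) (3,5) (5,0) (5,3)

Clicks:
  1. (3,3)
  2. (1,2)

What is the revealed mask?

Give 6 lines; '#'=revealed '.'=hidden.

Answer: ......
.###..
#####.
#####.
#####.
......

Derivation:
Click 1 (3,3) count=0: revealed 18 new [(1,1) (1,2) (1,3) (2,0) (2,1) (2,2) (2,3) (2,4) (3,0) (3,1) (3,2) (3,3) (3,4) (4,0) (4,1) (4,2) (4,3) (4,4)] -> total=18
Click 2 (1,2) count=1: revealed 0 new [(none)] -> total=18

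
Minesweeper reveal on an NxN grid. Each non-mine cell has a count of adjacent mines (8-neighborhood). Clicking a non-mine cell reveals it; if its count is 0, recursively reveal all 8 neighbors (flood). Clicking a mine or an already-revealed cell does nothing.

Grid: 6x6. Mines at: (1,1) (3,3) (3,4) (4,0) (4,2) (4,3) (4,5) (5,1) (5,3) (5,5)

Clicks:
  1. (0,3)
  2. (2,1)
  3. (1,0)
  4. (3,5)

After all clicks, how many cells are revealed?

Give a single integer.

Click 1 (0,3) count=0: revealed 12 new [(0,2) (0,3) (0,4) (0,5) (1,2) (1,3) (1,4) (1,5) (2,2) (2,3) (2,4) (2,5)] -> total=12
Click 2 (2,1) count=1: revealed 1 new [(2,1)] -> total=13
Click 3 (1,0) count=1: revealed 1 new [(1,0)] -> total=14
Click 4 (3,5) count=2: revealed 1 new [(3,5)] -> total=15

Answer: 15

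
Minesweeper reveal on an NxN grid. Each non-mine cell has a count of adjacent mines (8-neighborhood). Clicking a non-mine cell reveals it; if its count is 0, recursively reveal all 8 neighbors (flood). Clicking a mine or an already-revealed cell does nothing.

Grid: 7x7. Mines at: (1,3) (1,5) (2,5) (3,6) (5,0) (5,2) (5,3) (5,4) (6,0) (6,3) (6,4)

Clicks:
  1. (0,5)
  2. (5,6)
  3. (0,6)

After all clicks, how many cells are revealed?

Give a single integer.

Click 1 (0,5) count=1: revealed 1 new [(0,5)] -> total=1
Click 2 (5,6) count=0: revealed 6 new [(4,5) (4,6) (5,5) (5,6) (6,5) (6,6)] -> total=7
Click 3 (0,6) count=1: revealed 1 new [(0,6)] -> total=8

Answer: 8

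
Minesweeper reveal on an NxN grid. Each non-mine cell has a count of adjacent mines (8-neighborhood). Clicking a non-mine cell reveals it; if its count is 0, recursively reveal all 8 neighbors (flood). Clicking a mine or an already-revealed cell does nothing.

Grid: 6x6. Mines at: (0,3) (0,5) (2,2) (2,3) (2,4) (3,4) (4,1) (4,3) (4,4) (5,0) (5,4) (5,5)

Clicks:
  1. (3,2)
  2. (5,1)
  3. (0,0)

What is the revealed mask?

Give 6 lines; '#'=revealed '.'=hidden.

Answer: ###...
###...
##....
###...
......
.#....

Derivation:
Click 1 (3,2) count=4: revealed 1 new [(3,2)] -> total=1
Click 2 (5,1) count=2: revealed 1 new [(5,1)] -> total=2
Click 3 (0,0) count=0: revealed 10 new [(0,0) (0,1) (0,2) (1,0) (1,1) (1,2) (2,0) (2,1) (3,0) (3,1)] -> total=12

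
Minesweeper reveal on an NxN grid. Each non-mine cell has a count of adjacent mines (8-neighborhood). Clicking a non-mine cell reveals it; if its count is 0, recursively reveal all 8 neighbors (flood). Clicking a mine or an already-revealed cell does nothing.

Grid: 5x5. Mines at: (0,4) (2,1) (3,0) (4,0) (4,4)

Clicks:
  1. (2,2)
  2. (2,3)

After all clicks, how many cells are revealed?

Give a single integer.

Answer: 9

Derivation:
Click 1 (2,2) count=1: revealed 1 new [(2,2)] -> total=1
Click 2 (2,3) count=0: revealed 8 new [(1,2) (1,3) (1,4) (2,3) (2,4) (3,2) (3,3) (3,4)] -> total=9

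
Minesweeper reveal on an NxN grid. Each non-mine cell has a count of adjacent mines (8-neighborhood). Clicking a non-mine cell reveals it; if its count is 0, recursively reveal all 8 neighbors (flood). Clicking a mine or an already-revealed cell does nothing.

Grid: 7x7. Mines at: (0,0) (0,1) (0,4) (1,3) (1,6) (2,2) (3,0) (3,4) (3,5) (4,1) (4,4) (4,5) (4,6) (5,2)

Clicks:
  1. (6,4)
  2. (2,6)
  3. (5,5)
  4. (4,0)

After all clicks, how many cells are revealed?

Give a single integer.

Answer: 10

Derivation:
Click 1 (6,4) count=0: revealed 8 new [(5,3) (5,4) (5,5) (5,6) (6,3) (6,4) (6,5) (6,6)] -> total=8
Click 2 (2,6) count=2: revealed 1 new [(2,6)] -> total=9
Click 3 (5,5) count=3: revealed 0 new [(none)] -> total=9
Click 4 (4,0) count=2: revealed 1 new [(4,0)] -> total=10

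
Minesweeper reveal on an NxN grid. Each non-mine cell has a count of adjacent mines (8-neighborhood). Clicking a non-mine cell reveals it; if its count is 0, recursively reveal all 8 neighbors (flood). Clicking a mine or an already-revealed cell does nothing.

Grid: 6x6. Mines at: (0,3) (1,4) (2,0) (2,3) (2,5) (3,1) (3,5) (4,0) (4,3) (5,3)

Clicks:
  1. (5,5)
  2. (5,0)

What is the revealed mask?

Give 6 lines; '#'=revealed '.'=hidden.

Answer: ......
......
......
......
....##
#...##

Derivation:
Click 1 (5,5) count=0: revealed 4 new [(4,4) (4,5) (5,4) (5,5)] -> total=4
Click 2 (5,0) count=1: revealed 1 new [(5,0)] -> total=5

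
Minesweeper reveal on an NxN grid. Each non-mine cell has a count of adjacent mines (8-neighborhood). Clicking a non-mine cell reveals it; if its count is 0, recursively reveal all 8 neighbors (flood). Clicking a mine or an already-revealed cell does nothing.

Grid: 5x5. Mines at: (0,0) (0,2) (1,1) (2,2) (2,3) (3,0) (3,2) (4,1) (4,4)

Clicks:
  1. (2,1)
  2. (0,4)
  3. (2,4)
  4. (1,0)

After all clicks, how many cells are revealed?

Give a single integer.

Answer: 7

Derivation:
Click 1 (2,1) count=4: revealed 1 new [(2,1)] -> total=1
Click 2 (0,4) count=0: revealed 4 new [(0,3) (0,4) (1,3) (1,4)] -> total=5
Click 3 (2,4) count=1: revealed 1 new [(2,4)] -> total=6
Click 4 (1,0) count=2: revealed 1 new [(1,0)] -> total=7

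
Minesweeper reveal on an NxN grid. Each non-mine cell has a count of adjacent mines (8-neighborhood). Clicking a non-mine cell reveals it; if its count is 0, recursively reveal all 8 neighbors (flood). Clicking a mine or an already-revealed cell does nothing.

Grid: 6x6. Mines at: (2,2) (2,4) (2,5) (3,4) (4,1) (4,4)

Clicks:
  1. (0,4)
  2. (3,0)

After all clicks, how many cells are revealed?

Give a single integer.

Answer: 16

Derivation:
Click 1 (0,4) count=0: revealed 16 new [(0,0) (0,1) (0,2) (0,3) (0,4) (0,5) (1,0) (1,1) (1,2) (1,3) (1,4) (1,5) (2,0) (2,1) (3,0) (3,1)] -> total=16
Click 2 (3,0) count=1: revealed 0 new [(none)] -> total=16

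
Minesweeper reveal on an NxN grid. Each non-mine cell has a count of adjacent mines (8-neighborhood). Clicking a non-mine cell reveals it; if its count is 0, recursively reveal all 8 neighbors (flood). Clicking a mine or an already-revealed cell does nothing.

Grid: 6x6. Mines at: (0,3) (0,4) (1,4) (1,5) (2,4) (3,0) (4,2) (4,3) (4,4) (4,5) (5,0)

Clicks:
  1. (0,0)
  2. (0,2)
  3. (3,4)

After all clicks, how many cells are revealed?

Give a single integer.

Answer: 15

Derivation:
Click 1 (0,0) count=0: revealed 14 new [(0,0) (0,1) (0,2) (1,0) (1,1) (1,2) (1,3) (2,0) (2,1) (2,2) (2,3) (3,1) (3,2) (3,3)] -> total=14
Click 2 (0,2) count=1: revealed 0 new [(none)] -> total=14
Click 3 (3,4) count=4: revealed 1 new [(3,4)] -> total=15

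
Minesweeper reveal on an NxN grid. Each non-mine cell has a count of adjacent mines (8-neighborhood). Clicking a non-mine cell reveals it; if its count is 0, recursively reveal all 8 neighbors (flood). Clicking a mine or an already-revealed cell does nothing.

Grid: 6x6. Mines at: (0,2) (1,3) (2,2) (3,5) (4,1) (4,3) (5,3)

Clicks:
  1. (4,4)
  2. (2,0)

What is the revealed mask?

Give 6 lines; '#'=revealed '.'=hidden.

Click 1 (4,4) count=3: revealed 1 new [(4,4)] -> total=1
Click 2 (2,0) count=0: revealed 8 new [(0,0) (0,1) (1,0) (1,1) (2,0) (2,1) (3,0) (3,1)] -> total=9

Answer: ##....
##....
##....
##....
....#.
......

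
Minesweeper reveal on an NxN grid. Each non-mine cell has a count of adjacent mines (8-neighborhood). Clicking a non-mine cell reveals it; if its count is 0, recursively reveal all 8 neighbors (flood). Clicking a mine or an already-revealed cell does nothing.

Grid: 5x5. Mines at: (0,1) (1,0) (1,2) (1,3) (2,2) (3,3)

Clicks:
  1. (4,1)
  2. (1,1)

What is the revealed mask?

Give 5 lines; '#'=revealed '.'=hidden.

Click 1 (4,1) count=0: revealed 8 new [(2,0) (2,1) (3,0) (3,1) (3,2) (4,0) (4,1) (4,2)] -> total=8
Click 2 (1,1) count=4: revealed 1 new [(1,1)] -> total=9

Answer: .....
.#...
##...
###..
###..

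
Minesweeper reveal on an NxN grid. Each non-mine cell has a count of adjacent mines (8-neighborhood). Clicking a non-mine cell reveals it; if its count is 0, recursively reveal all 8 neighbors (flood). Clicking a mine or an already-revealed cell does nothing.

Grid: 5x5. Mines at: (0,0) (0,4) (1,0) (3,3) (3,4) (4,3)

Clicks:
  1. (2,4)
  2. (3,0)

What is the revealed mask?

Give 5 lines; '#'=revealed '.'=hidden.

Answer: .....
.....
###.#
###..
###..

Derivation:
Click 1 (2,4) count=2: revealed 1 new [(2,4)] -> total=1
Click 2 (3,0) count=0: revealed 9 new [(2,0) (2,1) (2,2) (3,0) (3,1) (3,2) (4,0) (4,1) (4,2)] -> total=10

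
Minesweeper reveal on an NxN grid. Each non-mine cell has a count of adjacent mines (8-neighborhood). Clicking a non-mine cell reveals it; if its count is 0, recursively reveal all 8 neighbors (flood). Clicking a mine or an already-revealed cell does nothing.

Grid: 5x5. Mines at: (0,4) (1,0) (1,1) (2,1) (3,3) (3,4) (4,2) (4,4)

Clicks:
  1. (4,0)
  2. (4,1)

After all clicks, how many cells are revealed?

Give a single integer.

Click 1 (4,0) count=0: revealed 4 new [(3,0) (3,1) (4,0) (4,1)] -> total=4
Click 2 (4,1) count=1: revealed 0 new [(none)] -> total=4

Answer: 4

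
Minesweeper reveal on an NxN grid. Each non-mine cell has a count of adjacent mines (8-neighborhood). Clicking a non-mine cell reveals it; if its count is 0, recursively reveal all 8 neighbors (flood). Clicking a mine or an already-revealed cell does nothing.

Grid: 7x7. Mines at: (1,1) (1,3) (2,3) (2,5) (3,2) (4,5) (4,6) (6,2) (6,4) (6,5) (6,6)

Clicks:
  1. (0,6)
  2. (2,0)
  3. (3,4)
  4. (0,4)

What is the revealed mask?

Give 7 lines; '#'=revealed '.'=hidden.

Answer: ....###
....###
#......
....#..
.......
.......
.......

Derivation:
Click 1 (0,6) count=0: revealed 6 new [(0,4) (0,5) (0,6) (1,4) (1,5) (1,6)] -> total=6
Click 2 (2,0) count=1: revealed 1 new [(2,0)] -> total=7
Click 3 (3,4) count=3: revealed 1 new [(3,4)] -> total=8
Click 4 (0,4) count=1: revealed 0 new [(none)] -> total=8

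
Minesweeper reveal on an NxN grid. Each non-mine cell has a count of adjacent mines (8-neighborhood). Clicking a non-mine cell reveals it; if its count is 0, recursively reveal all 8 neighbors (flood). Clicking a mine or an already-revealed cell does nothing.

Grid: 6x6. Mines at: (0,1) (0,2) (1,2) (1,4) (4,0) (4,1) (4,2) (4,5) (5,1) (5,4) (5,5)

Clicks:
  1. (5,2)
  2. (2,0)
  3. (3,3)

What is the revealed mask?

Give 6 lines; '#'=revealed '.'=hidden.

Click 1 (5,2) count=3: revealed 1 new [(5,2)] -> total=1
Click 2 (2,0) count=0: revealed 6 new [(1,0) (1,1) (2,0) (2,1) (3,0) (3,1)] -> total=7
Click 3 (3,3) count=1: revealed 1 new [(3,3)] -> total=8

Answer: ......
##....
##....
##.#..
......
..#...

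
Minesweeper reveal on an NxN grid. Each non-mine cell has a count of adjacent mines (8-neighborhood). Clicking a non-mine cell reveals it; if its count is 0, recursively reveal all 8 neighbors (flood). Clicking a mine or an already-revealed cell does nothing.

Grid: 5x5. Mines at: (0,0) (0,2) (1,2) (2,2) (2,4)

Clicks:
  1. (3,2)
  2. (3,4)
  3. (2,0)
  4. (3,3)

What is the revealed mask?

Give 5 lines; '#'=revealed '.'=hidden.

Answer: .....
##...
##...
#####
#####

Derivation:
Click 1 (3,2) count=1: revealed 1 new [(3,2)] -> total=1
Click 2 (3,4) count=1: revealed 1 new [(3,4)] -> total=2
Click 3 (2,0) count=0: revealed 12 new [(1,0) (1,1) (2,0) (2,1) (3,0) (3,1) (3,3) (4,0) (4,1) (4,2) (4,3) (4,4)] -> total=14
Click 4 (3,3) count=2: revealed 0 new [(none)] -> total=14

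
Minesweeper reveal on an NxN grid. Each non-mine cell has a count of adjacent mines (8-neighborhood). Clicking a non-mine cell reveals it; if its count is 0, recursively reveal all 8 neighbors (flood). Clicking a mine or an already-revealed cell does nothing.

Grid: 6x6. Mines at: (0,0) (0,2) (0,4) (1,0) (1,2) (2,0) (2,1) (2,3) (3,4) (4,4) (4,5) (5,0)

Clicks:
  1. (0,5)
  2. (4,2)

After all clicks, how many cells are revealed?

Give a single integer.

Click 1 (0,5) count=1: revealed 1 new [(0,5)] -> total=1
Click 2 (4,2) count=0: revealed 9 new [(3,1) (3,2) (3,3) (4,1) (4,2) (4,3) (5,1) (5,2) (5,3)] -> total=10

Answer: 10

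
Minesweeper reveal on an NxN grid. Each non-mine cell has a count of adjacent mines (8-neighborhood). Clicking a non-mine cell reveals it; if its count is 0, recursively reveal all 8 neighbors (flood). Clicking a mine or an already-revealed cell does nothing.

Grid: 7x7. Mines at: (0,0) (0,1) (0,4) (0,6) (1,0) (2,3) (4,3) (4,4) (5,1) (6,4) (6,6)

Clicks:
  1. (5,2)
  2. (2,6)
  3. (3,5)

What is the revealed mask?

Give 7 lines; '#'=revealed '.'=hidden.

Answer: .......
....###
....###
....###
.....##
..#..##
.......

Derivation:
Click 1 (5,2) count=2: revealed 1 new [(5,2)] -> total=1
Click 2 (2,6) count=0: revealed 13 new [(1,4) (1,5) (1,6) (2,4) (2,5) (2,6) (3,4) (3,5) (3,6) (4,5) (4,6) (5,5) (5,6)] -> total=14
Click 3 (3,5) count=1: revealed 0 new [(none)] -> total=14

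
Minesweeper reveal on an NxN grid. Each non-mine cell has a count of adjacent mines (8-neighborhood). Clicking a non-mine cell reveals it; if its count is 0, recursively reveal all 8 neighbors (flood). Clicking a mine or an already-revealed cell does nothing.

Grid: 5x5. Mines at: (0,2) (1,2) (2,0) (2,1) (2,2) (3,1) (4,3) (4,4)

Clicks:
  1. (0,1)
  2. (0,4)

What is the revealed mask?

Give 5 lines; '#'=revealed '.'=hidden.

Answer: .#.##
...##
...##
...##
.....

Derivation:
Click 1 (0,1) count=2: revealed 1 new [(0,1)] -> total=1
Click 2 (0,4) count=0: revealed 8 new [(0,3) (0,4) (1,3) (1,4) (2,3) (2,4) (3,3) (3,4)] -> total=9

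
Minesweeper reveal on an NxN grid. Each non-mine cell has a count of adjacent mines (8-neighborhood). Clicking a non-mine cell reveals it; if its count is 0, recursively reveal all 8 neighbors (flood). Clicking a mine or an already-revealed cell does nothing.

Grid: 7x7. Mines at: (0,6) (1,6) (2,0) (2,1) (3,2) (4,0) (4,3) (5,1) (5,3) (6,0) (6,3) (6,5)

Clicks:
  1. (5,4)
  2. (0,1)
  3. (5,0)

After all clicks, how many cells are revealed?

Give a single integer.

Click 1 (5,4) count=4: revealed 1 new [(5,4)] -> total=1
Click 2 (0,1) count=0: revealed 26 new [(0,0) (0,1) (0,2) (0,3) (0,4) (0,5) (1,0) (1,1) (1,2) (1,3) (1,4) (1,5) (2,2) (2,3) (2,4) (2,5) (2,6) (3,3) (3,4) (3,5) (3,6) (4,4) (4,5) (4,6) (5,5) (5,6)] -> total=27
Click 3 (5,0) count=3: revealed 1 new [(5,0)] -> total=28

Answer: 28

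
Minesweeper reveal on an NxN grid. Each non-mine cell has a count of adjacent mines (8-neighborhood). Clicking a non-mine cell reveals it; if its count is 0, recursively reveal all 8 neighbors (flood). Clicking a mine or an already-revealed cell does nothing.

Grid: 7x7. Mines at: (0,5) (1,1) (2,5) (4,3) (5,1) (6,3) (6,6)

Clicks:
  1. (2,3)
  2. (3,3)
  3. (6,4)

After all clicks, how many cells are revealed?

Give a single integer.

Answer: 13

Derivation:
Click 1 (2,3) count=0: revealed 12 new [(0,2) (0,3) (0,4) (1,2) (1,3) (1,4) (2,2) (2,3) (2,4) (3,2) (3,3) (3,4)] -> total=12
Click 2 (3,3) count=1: revealed 0 new [(none)] -> total=12
Click 3 (6,4) count=1: revealed 1 new [(6,4)] -> total=13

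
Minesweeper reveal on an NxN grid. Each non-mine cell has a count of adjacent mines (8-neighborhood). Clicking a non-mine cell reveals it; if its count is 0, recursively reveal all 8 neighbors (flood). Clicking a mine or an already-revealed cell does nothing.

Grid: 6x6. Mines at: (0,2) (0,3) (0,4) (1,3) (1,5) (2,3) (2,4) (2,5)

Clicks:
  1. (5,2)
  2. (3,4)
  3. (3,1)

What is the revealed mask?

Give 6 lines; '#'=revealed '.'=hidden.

Answer: ##....
###...
###...
######
######
######

Derivation:
Click 1 (5,2) count=0: revealed 26 new [(0,0) (0,1) (1,0) (1,1) (1,2) (2,0) (2,1) (2,2) (3,0) (3,1) (3,2) (3,3) (3,4) (3,5) (4,0) (4,1) (4,2) (4,3) (4,4) (4,5) (5,0) (5,1) (5,2) (5,3) (5,4) (5,5)] -> total=26
Click 2 (3,4) count=3: revealed 0 new [(none)] -> total=26
Click 3 (3,1) count=0: revealed 0 new [(none)] -> total=26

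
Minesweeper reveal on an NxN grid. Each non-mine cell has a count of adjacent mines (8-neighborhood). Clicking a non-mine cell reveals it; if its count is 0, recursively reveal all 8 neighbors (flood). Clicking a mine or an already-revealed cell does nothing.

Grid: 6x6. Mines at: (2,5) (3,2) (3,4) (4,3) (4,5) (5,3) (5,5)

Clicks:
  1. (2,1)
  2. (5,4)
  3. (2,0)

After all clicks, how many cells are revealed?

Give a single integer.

Click 1 (2,1) count=1: revealed 1 new [(2,1)] -> total=1
Click 2 (5,4) count=4: revealed 1 new [(5,4)] -> total=2
Click 3 (2,0) count=0: revealed 24 new [(0,0) (0,1) (0,2) (0,3) (0,4) (0,5) (1,0) (1,1) (1,2) (1,3) (1,4) (1,5) (2,0) (2,2) (2,3) (2,4) (3,0) (3,1) (4,0) (4,1) (4,2) (5,0) (5,1) (5,2)] -> total=26

Answer: 26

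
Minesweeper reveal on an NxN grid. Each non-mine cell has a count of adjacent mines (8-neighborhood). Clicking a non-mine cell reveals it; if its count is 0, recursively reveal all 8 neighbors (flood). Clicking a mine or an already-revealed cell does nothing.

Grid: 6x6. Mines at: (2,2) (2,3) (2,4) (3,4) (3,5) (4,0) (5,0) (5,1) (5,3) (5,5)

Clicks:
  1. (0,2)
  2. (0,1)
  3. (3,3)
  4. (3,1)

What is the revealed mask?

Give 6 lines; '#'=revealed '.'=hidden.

Answer: ######
######
##....
##.#..
......
......

Derivation:
Click 1 (0,2) count=0: revealed 16 new [(0,0) (0,1) (0,2) (0,3) (0,4) (0,5) (1,0) (1,1) (1,2) (1,3) (1,4) (1,5) (2,0) (2,1) (3,0) (3,1)] -> total=16
Click 2 (0,1) count=0: revealed 0 new [(none)] -> total=16
Click 3 (3,3) count=4: revealed 1 new [(3,3)] -> total=17
Click 4 (3,1) count=2: revealed 0 new [(none)] -> total=17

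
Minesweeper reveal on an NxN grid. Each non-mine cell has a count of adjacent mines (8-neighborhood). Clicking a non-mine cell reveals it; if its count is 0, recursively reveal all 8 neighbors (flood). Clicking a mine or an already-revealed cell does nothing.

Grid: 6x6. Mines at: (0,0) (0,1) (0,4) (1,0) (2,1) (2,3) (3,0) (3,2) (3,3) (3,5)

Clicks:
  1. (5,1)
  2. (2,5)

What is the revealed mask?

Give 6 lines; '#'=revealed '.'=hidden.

Answer: ......
......
.....#
......
######
######

Derivation:
Click 1 (5,1) count=0: revealed 12 new [(4,0) (4,1) (4,2) (4,3) (4,4) (4,5) (5,0) (5,1) (5,2) (5,3) (5,4) (5,5)] -> total=12
Click 2 (2,5) count=1: revealed 1 new [(2,5)] -> total=13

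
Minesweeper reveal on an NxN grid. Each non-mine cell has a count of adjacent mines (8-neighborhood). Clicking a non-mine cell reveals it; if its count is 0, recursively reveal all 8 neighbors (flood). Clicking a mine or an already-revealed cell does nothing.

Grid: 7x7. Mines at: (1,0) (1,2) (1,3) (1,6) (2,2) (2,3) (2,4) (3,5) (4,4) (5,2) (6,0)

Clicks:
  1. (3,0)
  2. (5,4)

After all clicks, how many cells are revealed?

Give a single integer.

Click 1 (3,0) count=0: revealed 8 new [(2,0) (2,1) (3,0) (3,1) (4,0) (4,1) (5,0) (5,1)] -> total=8
Click 2 (5,4) count=1: revealed 1 new [(5,4)] -> total=9

Answer: 9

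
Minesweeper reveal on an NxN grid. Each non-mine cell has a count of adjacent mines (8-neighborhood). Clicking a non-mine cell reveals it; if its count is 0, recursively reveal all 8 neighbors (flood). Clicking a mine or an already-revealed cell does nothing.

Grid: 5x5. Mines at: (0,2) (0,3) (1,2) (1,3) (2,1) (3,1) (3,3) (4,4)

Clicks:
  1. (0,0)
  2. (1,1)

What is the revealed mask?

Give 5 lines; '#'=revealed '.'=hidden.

Click 1 (0,0) count=0: revealed 4 new [(0,0) (0,1) (1,0) (1,1)] -> total=4
Click 2 (1,1) count=3: revealed 0 new [(none)] -> total=4

Answer: ##...
##...
.....
.....
.....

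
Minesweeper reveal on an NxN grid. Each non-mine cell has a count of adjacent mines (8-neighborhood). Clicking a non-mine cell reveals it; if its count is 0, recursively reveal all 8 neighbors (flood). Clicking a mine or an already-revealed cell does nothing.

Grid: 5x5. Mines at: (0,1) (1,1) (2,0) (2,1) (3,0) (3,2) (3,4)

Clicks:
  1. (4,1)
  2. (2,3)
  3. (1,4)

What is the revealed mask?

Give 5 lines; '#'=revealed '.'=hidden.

Answer: ..###
..###
..###
.....
.#...

Derivation:
Click 1 (4,1) count=2: revealed 1 new [(4,1)] -> total=1
Click 2 (2,3) count=2: revealed 1 new [(2,3)] -> total=2
Click 3 (1,4) count=0: revealed 8 new [(0,2) (0,3) (0,4) (1,2) (1,3) (1,4) (2,2) (2,4)] -> total=10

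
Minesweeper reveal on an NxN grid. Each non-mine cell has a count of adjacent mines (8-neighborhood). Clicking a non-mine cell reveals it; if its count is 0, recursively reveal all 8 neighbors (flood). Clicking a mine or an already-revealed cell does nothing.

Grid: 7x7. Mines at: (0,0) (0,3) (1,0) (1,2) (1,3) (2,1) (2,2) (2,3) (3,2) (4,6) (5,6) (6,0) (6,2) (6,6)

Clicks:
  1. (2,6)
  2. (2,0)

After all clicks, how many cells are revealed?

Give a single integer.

Answer: 13

Derivation:
Click 1 (2,6) count=0: revealed 12 new [(0,4) (0,5) (0,6) (1,4) (1,5) (1,6) (2,4) (2,5) (2,6) (3,4) (3,5) (3,6)] -> total=12
Click 2 (2,0) count=2: revealed 1 new [(2,0)] -> total=13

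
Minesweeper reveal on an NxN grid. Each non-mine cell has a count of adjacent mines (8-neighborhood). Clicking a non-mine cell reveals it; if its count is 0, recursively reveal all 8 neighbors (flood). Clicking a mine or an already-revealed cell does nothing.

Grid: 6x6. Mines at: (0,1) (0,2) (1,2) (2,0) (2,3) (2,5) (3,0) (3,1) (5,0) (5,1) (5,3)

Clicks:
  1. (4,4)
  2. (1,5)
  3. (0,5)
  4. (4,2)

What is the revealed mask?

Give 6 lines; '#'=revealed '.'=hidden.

Answer: ...###
...###
......
......
..#.#.
......

Derivation:
Click 1 (4,4) count=1: revealed 1 new [(4,4)] -> total=1
Click 2 (1,5) count=1: revealed 1 new [(1,5)] -> total=2
Click 3 (0,5) count=0: revealed 5 new [(0,3) (0,4) (0,5) (1,3) (1,4)] -> total=7
Click 4 (4,2) count=3: revealed 1 new [(4,2)] -> total=8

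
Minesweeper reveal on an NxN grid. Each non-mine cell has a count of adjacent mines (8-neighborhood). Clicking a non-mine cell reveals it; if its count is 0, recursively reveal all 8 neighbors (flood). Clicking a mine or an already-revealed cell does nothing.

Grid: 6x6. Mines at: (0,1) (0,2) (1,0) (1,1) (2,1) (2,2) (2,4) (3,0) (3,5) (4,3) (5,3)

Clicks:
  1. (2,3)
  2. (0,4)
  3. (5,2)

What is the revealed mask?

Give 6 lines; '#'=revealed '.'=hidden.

Click 1 (2,3) count=2: revealed 1 new [(2,3)] -> total=1
Click 2 (0,4) count=0: revealed 6 new [(0,3) (0,4) (0,5) (1,3) (1,4) (1,5)] -> total=7
Click 3 (5,2) count=2: revealed 1 new [(5,2)] -> total=8

Answer: ...###
...###
...#..
......
......
..#...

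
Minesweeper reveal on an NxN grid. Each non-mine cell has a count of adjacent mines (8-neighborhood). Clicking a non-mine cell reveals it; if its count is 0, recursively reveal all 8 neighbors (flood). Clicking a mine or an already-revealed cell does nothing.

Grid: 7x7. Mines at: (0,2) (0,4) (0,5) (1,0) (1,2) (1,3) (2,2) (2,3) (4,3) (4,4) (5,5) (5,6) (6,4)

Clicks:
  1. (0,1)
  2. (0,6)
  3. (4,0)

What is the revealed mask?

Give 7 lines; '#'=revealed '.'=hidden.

Click 1 (0,1) count=3: revealed 1 new [(0,1)] -> total=1
Click 2 (0,6) count=1: revealed 1 new [(0,6)] -> total=2
Click 3 (4,0) count=0: revealed 16 new [(2,0) (2,1) (3,0) (3,1) (3,2) (4,0) (4,1) (4,2) (5,0) (5,1) (5,2) (5,3) (6,0) (6,1) (6,2) (6,3)] -> total=18

Answer: .#....#
.......
##.....
###....
###....
####...
####...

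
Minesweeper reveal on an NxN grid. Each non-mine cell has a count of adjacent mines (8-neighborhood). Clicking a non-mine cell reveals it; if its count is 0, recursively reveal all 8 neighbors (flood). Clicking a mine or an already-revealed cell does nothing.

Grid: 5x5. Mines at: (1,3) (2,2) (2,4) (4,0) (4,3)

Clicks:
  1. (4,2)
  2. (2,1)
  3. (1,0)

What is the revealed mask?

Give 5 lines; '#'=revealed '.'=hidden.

Answer: ###..
###..
##...
##...
..#..

Derivation:
Click 1 (4,2) count=1: revealed 1 new [(4,2)] -> total=1
Click 2 (2,1) count=1: revealed 1 new [(2,1)] -> total=2
Click 3 (1,0) count=0: revealed 9 new [(0,0) (0,1) (0,2) (1,0) (1,1) (1,2) (2,0) (3,0) (3,1)] -> total=11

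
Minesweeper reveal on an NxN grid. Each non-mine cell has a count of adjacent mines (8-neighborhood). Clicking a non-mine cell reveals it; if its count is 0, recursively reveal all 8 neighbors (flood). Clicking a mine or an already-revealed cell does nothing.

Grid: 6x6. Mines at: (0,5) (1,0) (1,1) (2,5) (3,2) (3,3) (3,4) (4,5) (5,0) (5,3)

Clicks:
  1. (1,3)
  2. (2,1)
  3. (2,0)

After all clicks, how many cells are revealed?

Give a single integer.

Click 1 (1,3) count=0: revealed 9 new [(0,2) (0,3) (0,4) (1,2) (1,3) (1,4) (2,2) (2,3) (2,4)] -> total=9
Click 2 (2,1) count=3: revealed 1 new [(2,1)] -> total=10
Click 3 (2,0) count=2: revealed 1 new [(2,0)] -> total=11

Answer: 11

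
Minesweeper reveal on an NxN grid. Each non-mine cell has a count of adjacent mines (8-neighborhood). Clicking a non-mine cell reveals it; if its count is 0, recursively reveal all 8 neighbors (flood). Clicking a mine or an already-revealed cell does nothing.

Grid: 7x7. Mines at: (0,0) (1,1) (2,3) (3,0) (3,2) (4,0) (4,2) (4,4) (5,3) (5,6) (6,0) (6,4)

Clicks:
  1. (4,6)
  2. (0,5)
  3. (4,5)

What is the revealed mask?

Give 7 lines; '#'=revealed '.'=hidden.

Click 1 (4,6) count=1: revealed 1 new [(4,6)] -> total=1
Click 2 (0,5) count=0: revealed 17 new [(0,2) (0,3) (0,4) (0,5) (0,6) (1,2) (1,3) (1,4) (1,5) (1,6) (2,4) (2,5) (2,6) (3,4) (3,5) (3,6) (4,5)] -> total=18
Click 3 (4,5) count=2: revealed 0 new [(none)] -> total=18

Answer: ..#####
..#####
....###
....###
.....##
.......
.......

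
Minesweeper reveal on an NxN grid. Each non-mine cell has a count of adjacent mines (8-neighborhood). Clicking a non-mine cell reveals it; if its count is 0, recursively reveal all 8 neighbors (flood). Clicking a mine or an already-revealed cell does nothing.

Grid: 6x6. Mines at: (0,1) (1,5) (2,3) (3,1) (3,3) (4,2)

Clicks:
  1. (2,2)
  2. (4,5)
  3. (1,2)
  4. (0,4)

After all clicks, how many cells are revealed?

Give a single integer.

Answer: 13

Derivation:
Click 1 (2,2) count=3: revealed 1 new [(2,2)] -> total=1
Click 2 (4,5) count=0: revealed 10 new [(2,4) (2,5) (3,4) (3,5) (4,3) (4,4) (4,5) (5,3) (5,4) (5,5)] -> total=11
Click 3 (1,2) count=2: revealed 1 new [(1,2)] -> total=12
Click 4 (0,4) count=1: revealed 1 new [(0,4)] -> total=13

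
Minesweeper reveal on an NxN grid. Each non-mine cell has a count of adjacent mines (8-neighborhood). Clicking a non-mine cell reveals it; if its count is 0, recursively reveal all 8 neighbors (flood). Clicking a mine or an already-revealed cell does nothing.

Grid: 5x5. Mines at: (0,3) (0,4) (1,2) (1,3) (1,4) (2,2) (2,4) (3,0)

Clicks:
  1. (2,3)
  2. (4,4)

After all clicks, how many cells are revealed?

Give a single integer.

Answer: 9

Derivation:
Click 1 (2,3) count=5: revealed 1 new [(2,3)] -> total=1
Click 2 (4,4) count=0: revealed 8 new [(3,1) (3,2) (3,3) (3,4) (4,1) (4,2) (4,3) (4,4)] -> total=9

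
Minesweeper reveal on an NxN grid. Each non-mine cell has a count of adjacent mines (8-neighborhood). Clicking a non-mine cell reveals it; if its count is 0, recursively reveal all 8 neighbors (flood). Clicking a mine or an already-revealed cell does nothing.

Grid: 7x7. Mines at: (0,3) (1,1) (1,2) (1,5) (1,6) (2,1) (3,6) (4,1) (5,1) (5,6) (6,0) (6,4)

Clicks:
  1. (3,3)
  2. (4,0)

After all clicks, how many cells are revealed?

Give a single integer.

Click 1 (3,3) count=0: revealed 16 new [(2,2) (2,3) (2,4) (2,5) (3,2) (3,3) (3,4) (3,5) (4,2) (4,3) (4,4) (4,5) (5,2) (5,3) (5,4) (5,5)] -> total=16
Click 2 (4,0) count=2: revealed 1 new [(4,0)] -> total=17

Answer: 17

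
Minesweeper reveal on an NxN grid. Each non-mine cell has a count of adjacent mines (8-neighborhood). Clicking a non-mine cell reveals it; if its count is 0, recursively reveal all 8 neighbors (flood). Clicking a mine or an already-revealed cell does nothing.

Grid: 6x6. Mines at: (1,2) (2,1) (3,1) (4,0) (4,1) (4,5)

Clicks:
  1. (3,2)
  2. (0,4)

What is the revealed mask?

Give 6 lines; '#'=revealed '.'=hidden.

Click 1 (3,2) count=3: revealed 1 new [(3,2)] -> total=1
Click 2 (0,4) count=0: revealed 19 new [(0,3) (0,4) (0,5) (1,3) (1,4) (1,5) (2,2) (2,3) (2,4) (2,5) (3,3) (3,4) (3,5) (4,2) (4,3) (4,4) (5,2) (5,3) (5,4)] -> total=20

Answer: ...###
...###
..####
..####
..###.
..###.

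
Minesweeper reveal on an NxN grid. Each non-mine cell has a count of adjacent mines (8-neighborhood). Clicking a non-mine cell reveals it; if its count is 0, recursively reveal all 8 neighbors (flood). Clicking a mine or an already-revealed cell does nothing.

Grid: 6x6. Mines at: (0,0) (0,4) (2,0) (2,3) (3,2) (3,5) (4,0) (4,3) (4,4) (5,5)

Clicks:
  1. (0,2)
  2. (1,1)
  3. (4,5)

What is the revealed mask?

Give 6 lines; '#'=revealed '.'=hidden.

Answer: .###..
.###..
......
......
.....#
......

Derivation:
Click 1 (0,2) count=0: revealed 6 new [(0,1) (0,2) (0,3) (1,1) (1,2) (1,3)] -> total=6
Click 2 (1,1) count=2: revealed 0 new [(none)] -> total=6
Click 3 (4,5) count=3: revealed 1 new [(4,5)] -> total=7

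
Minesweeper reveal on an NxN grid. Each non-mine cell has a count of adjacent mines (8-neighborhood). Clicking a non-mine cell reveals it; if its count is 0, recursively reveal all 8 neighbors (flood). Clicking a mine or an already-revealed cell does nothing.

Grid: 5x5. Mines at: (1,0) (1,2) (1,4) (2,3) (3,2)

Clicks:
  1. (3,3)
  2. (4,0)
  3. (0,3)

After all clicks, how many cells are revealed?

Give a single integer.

Click 1 (3,3) count=2: revealed 1 new [(3,3)] -> total=1
Click 2 (4,0) count=0: revealed 6 new [(2,0) (2,1) (3,0) (3,1) (4,0) (4,1)] -> total=7
Click 3 (0,3) count=2: revealed 1 new [(0,3)] -> total=8

Answer: 8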